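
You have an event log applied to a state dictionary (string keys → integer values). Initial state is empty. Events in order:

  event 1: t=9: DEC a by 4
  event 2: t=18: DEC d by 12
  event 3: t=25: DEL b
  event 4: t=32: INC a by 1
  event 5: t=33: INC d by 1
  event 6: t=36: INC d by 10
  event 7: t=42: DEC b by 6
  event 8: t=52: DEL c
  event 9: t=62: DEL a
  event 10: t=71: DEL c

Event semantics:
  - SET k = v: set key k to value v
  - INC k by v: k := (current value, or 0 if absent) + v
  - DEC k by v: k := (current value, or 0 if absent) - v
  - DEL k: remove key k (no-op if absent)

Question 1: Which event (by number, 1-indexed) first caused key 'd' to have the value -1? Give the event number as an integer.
Looking for first event where d becomes -1:
  event 2: d = -12
  event 3: d = -12
  event 4: d = -12
  event 5: d = -11
  event 6: d -11 -> -1  <-- first match

Answer: 6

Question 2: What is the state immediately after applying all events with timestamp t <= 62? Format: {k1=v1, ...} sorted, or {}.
Apply events with t <= 62 (9 events):
  after event 1 (t=9: DEC a by 4): {a=-4}
  after event 2 (t=18: DEC d by 12): {a=-4, d=-12}
  after event 3 (t=25: DEL b): {a=-4, d=-12}
  after event 4 (t=32: INC a by 1): {a=-3, d=-12}
  after event 5 (t=33: INC d by 1): {a=-3, d=-11}
  after event 6 (t=36: INC d by 10): {a=-3, d=-1}
  after event 7 (t=42: DEC b by 6): {a=-3, b=-6, d=-1}
  after event 8 (t=52: DEL c): {a=-3, b=-6, d=-1}
  after event 9 (t=62: DEL a): {b=-6, d=-1}

Answer: {b=-6, d=-1}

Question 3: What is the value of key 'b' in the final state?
Track key 'b' through all 10 events:
  event 1 (t=9: DEC a by 4): b unchanged
  event 2 (t=18: DEC d by 12): b unchanged
  event 3 (t=25: DEL b): b (absent) -> (absent)
  event 4 (t=32: INC a by 1): b unchanged
  event 5 (t=33: INC d by 1): b unchanged
  event 6 (t=36: INC d by 10): b unchanged
  event 7 (t=42: DEC b by 6): b (absent) -> -6
  event 8 (t=52: DEL c): b unchanged
  event 9 (t=62: DEL a): b unchanged
  event 10 (t=71: DEL c): b unchanged
Final: b = -6

Answer: -6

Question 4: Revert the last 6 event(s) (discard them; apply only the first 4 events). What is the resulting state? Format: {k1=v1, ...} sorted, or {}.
Keep first 4 events (discard last 6):
  after event 1 (t=9: DEC a by 4): {a=-4}
  after event 2 (t=18: DEC d by 12): {a=-4, d=-12}
  after event 3 (t=25: DEL b): {a=-4, d=-12}
  after event 4 (t=32: INC a by 1): {a=-3, d=-12}

Answer: {a=-3, d=-12}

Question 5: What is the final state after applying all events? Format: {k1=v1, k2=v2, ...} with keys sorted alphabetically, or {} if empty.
Answer: {b=-6, d=-1}

Derivation:
  after event 1 (t=9: DEC a by 4): {a=-4}
  after event 2 (t=18: DEC d by 12): {a=-4, d=-12}
  after event 3 (t=25: DEL b): {a=-4, d=-12}
  after event 4 (t=32: INC a by 1): {a=-3, d=-12}
  after event 5 (t=33: INC d by 1): {a=-3, d=-11}
  after event 6 (t=36: INC d by 10): {a=-3, d=-1}
  after event 7 (t=42: DEC b by 6): {a=-3, b=-6, d=-1}
  after event 8 (t=52: DEL c): {a=-3, b=-6, d=-1}
  after event 9 (t=62: DEL a): {b=-6, d=-1}
  after event 10 (t=71: DEL c): {b=-6, d=-1}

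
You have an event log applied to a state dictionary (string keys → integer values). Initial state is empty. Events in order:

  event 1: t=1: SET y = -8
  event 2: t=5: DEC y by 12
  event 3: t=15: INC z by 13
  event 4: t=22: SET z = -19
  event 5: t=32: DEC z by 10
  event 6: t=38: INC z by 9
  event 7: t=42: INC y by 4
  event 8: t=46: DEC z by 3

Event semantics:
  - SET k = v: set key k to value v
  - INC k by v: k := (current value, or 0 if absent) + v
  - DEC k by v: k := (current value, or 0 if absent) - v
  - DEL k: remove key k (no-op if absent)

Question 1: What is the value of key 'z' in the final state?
Track key 'z' through all 8 events:
  event 1 (t=1: SET y = -8): z unchanged
  event 2 (t=5: DEC y by 12): z unchanged
  event 3 (t=15: INC z by 13): z (absent) -> 13
  event 4 (t=22: SET z = -19): z 13 -> -19
  event 5 (t=32: DEC z by 10): z -19 -> -29
  event 6 (t=38: INC z by 9): z -29 -> -20
  event 7 (t=42: INC y by 4): z unchanged
  event 8 (t=46: DEC z by 3): z -20 -> -23
Final: z = -23

Answer: -23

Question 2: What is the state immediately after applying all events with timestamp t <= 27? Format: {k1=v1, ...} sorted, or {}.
Answer: {y=-20, z=-19}

Derivation:
Apply events with t <= 27 (4 events):
  after event 1 (t=1: SET y = -8): {y=-8}
  after event 2 (t=5: DEC y by 12): {y=-20}
  after event 3 (t=15: INC z by 13): {y=-20, z=13}
  after event 4 (t=22: SET z = -19): {y=-20, z=-19}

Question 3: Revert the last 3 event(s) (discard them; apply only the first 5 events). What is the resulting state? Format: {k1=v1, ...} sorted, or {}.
Answer: {y=-20, z=-29}

Derivation:
Keep first 5 events (discard last 3):
  after event 1 (t=1: SET y = -8): {y=-8}
  after event 2 (t=5: DEC y by 12): {y=-20}
  after event 3 (t=15: INC z by 13): {y=-20, z=13}
  after event 4 (t=22: SET z = -19): {y=-20, z=-19}
  after event 5 (t=32: DEC z by 10): {y=-20, z=-29}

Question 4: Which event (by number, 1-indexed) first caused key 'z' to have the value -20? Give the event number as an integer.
Answer: 6

Derivation:
Looking for first event where z becomes -20:
  event 3: z = 13
  event 4: z = -19
  event 5: z = -29
  event 6: z -29 -> -20  <-- first match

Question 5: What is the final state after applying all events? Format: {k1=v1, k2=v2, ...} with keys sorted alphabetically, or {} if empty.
Answer: {y=-16, z=-23}

Derivation:
  after event 1 (t=1: SET y = -8): {y=-8}
  after event 2 (t=5: DEC y by 12): {y=-20}
  after event 3 (t=15: INC z by 13): {y=-20, z=13}
  after event 4 (t=22: SET z = -19): {y=-20, z=-19}
  after event 5 (t=32: DEC z by 10): {y=-20, z=-29}
  after event 6 (t=38: INC z by 9): {y=-20, z=-20}
  after event 7 (t=42: INC y by 4): {y=-16, z=-20}
  after event 8 (t=46: DEC z by 3): {y=-16, z=-23}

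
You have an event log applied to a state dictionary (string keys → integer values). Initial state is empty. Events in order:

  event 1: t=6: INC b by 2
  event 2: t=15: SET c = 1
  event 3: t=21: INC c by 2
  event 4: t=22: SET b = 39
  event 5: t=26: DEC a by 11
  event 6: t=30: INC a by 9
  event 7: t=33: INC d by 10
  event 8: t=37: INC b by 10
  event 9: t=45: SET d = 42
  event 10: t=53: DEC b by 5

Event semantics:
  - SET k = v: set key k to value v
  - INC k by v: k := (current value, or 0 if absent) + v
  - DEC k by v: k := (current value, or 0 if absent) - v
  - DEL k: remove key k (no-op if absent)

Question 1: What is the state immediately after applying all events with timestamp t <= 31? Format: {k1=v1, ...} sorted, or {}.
Apply events with t <= 31 (6 events):
  after event 1 (t=6: INC b by 2): {b=2}
  after event 2 (t=15: SET c = 1): {b=2, c=1}
  after event 3 (t=21: INC c by 2): {b=2, c=3}
  after event 4 (t=22: SET b = 39): {b=39, c=3}
  after event 5 (t=26: DEC a by 11): {a=-11, b=39, c=3}
  after event 6 (t=30: INC a by 9): {a=-2, b=39, c=3}

Answer: {a=-2, b=39, c=3}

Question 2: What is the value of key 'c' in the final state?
Answer: 3

Derivation:
Track key 'c' through all 10 events:
  event 1 (t=6: INC b by 2): c unchanged
  event 2 (t=15: SET c = 1): c (absent) -> 1
  event 3 (t=21: INC c by 2): c 1 -> 3
  event 4 (t=22: SET b = 39): c unchanged
  event 5 (t=26: DEC a by 11): c unchanged
  event 6 (t=30: INC a by 9): c unchanged
  event 7 (t=33: INC d by 10): c unchanged
  event 8 (t=37: INC b by 10): c unchanged
  event 9 (t=45: SET d = 42): c unchanged
  event 10 (t=53: DEC b by 5): c unchanged
Final: c = 3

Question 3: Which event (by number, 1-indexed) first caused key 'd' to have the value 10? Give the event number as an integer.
Answer: 7

Derivation:
Looking for first event where d becomes 10:
  event 7: d (absent) -> 10  <-- first match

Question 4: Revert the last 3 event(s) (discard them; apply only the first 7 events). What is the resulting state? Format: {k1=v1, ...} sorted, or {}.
Keep first 7 events (discard last 3):
  after event 1 (t=6: INC b by 2): {b=2}
  after event 2 (t=15: SET c = 1): {b=2, c=1}
  after event 3 (t=21: INC c by 2): {b=2, c=3}
  after event 4 (t=22: SET b = 39): {b=39, c=3}
  after event 5 (t=26: DEC a by 11): {a=-11, b=39, c=3}
  after event 6 (t=30: INC a by 9): {a=-2, b=39, c=3}
  after event 7 (t=33: INC d by 10): {a=-2, b=39, c=3, d=10}

Answer: {a=-2, b=39, c=3, d=10}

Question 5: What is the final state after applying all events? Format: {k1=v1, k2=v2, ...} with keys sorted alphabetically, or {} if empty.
  after event 1 (t=6: INC b by 2): {b=2}
  after event 2 (t=15: SET c = 1): {b=2, c=1}
  after event 3 (t=21: INC c by 2): {b=2, c=3}
  after event 4 (t=22: SET b = 39): {b=39, c=3}
  after event 5 (t=26: DEC a by 11): {a=-11, b=39, c=3}
  after event 6 (t=30: INC a by 9): {a=-2, b=39, c=3}
  after event 7 (t=33: INC d by 10): {a=-2, b=39, c=3, d=10}
  after event 8 (t=37: INC b by 10): {a=-2, b=49, c=3, d=10}
  after event 9 (t=45: SET d = 42): {a=-2, b=49, c=3, d=42}
  after event 10 (t=53: DEC b by 5): {a=-2, b=44, c=3, d=42}

Answer: {a=-2, b=44, c=3, d=42}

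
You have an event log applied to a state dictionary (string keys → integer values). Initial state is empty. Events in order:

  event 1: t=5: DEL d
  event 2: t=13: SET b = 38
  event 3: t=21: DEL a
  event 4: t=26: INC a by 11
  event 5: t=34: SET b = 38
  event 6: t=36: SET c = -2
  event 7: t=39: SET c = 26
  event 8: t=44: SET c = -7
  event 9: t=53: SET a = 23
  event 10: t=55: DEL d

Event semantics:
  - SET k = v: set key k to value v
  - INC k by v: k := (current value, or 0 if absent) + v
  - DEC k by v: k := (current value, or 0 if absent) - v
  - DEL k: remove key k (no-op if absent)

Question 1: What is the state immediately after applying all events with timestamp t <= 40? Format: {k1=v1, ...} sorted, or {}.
Answer: {a=11, b=38, c=26}

Derivation:
Apply events with t <= 40 (7 events):
  after event 1 (t=5: DEL d): {}
  after event 2 (t=13: SET b = 38): {b=38}
  after event 3 (t=21: DEL a): {b=38}
  after event 4 (t=26: INC a by 11): {a=11, b=38}
  after event 5 (t=34: SET b = 38): {a=11, b=38}
  after event 6 (t=36: SET c = -2): {a=11, b=38, c=-2}
  after event 7 (t=39: SET c = 26): {a=11, b=38, c=26}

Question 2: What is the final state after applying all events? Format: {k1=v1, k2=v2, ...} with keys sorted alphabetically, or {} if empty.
  after event 1 (t=5: DEL d): {}
  after event 2 (t=13: SET b = 38): {b=38}
  after event 3 (t=21: DEL a): {b=38}
  after event 4 (t=26: INC a by 11): {a=11, b=38}
  after event 5 (t=34: SET b = 38): {a=11, b=38}
  after event 6 (t=36: SET c = -2): {a=11, b=38, c=-2}
  after event 7 (t=39: SET c = 26): {a=11, b=38, c=26}
  after event 8 (t=44: SET c = -7): {a=11, b=38, c=-7}
  after event 9 (t=53: SET a = 23): {a=23, b=38, c=-7}
  after event 10 (t=55: DEL d): {a=23, b=38, c=-7}

Answer: {a=23, b=38, c=-7}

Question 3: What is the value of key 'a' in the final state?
Answer: 23

Derivation:
Track key 'a' through all 10 events:
  event 1 (t=5: DEL d): a unchanged
  event 2 (t=13: SET b = 38): a unchanged
  event 3 (t=21: DEL a): a (absent) -> (absent)
  event 4 (t=26: INC a by 11): a (absent) -> 11
  event 5 (t=34: SET b = 38): a unchanged
  event 6 (t=36: SET c = -2): a unchanged
  event 7 (t=39: SET c = 26): a unchanged
  event 8 (t=44: SET c = -7): a unchanged
  event 9 (t=53: SET a = 23): a 11 -> 23
  event 10 (t=55: DEL d): a unchanged
Final: a = 23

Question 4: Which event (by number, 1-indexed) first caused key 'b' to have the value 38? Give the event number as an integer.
Looking for first event where b becomes 38:
  event 2: b (absent) -> 38  <-- first match

Answer: 2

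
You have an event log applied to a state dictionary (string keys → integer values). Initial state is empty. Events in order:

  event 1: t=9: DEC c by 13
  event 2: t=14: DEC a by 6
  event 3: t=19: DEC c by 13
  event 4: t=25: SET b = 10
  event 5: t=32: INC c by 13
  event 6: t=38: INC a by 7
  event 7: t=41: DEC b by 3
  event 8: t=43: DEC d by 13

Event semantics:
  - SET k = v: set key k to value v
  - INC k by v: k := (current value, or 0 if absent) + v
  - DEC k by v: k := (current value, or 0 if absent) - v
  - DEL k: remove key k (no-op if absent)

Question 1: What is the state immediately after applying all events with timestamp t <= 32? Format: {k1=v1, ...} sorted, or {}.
Answer: {a=-6, b=10, c=-13}

Derivation:
Apply events with t <= 32 (5 events):
  after event 1 (t=9: DEC c by 13): {c=-13}
  after event 2 (t=14: DEC a by 6): {a=-6, c=-13}
  after event 3 (t=19: DEC c by 13): {a=-6, c=-26}
  after event 4 (t=25: SET b = 10): {a=-6, b=10, c=-26}
  after event 5 (t=32: INC c by 13): {a=-6, b=10, c=-13}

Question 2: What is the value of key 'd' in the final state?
Track key 'd' through all 8 events:
  event 1 (t=9: DEC c by 13): d unchanged
  event 2 (t=14: DEC a by 6): d unchanged
  event 3 (t=19: DEC c by 13): d unchanged
  event 4 (t=25: SET b = 10): d unchanged
  event 5 (t=32: INC c by 13): d unchanged
  event 6 (t=38: INC a by 7): d unchanged
  event 7 (t=41: DEC b by 3): d unchanged
  event 8 (t=43: DEC d by 13): d (absent) -> -13
Final: d = -13

Answer: -13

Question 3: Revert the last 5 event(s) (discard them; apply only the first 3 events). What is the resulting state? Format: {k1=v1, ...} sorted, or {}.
Answer: {a=-6, c=-26}

Derivation:
Keep first 3 events (discard last 5):
  after event 1 (t=9: DEC c by 13): {c=-13}
  after event 2 (t=14: DEC a by 6): {a=-6, c=-13}
  after event 3 (t=19: DEC c by 13): {a=-6, c=-26}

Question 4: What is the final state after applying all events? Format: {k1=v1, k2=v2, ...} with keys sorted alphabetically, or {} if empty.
  after event 1 (t=9: DEC c by 13): {c=-13}
  after event 2 (t=14: DEC a by 6): {a=-6, c=-13}
  after event 3 (t=19: DEC c by 13): {a=-6, c=-26}
  after event 4 (t=25: SET b = 10): {a=-6, b=10, c=-26}
  after event 5 (t=32: INC c by 13): {a=-6, b=10, c=-13}
  after event 6 (t=38: INC a by 7): {a=1, b=10, c=-13}
  after event 7 (t=41: DEC b by 3): {a=1, b=7, c=-13}
  after event 8 (t=43: DEC d by 13): {a=1, b=7, c=-13, d=-13}

Answer: {a=1, b=7, c=-13, d=-13}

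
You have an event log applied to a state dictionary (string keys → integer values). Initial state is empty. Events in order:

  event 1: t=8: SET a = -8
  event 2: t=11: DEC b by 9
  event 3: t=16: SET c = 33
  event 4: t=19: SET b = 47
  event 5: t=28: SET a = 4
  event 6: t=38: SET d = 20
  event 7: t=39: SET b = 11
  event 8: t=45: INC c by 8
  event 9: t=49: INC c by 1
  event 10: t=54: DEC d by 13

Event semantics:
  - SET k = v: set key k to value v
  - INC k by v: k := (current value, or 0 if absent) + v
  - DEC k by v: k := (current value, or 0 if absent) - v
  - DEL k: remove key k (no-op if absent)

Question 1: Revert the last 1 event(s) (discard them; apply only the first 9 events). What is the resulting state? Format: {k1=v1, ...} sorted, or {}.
Keep first 9 events (discard last 1):
  after event 1 (t=8: SET a = -8): {a=-8}
  after event 2 (t=11: DEC b by 9): {a=-8, b=-9}
  after event 3 (t=16: SET c = 33): {a=-8, b=-9, c=33}
  after event 4 (t=19: SET b = 47): {a=-8, b=47, c=33}
  after event 5 (t=28: SET a = 4): {a=4, b=47, c=33}
  after event 6 (t=38: SET d = 20): {a=4, b=47, c=33, d=20}
  after event 7 (t=39: SET b = 11): {a=4, b=11, c=33, d=20}
  after event 8 (t=45: INC c by 8): {a=4, b=11, c=41, d=20}
  after event 9 (t=49: INC c by 1): {a=4, b=11, c=42, d=20}

Answer: {a=4, b=11, c=42, d=20}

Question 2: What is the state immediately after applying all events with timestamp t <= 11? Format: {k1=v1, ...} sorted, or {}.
Apply events with t <= 11 (2 events):
  after event 1 (t=8: SET a = -8): {a=-8}
  after event 2 (t=11: DEC b by 9): {a=-8, b=-9}

Answer: {a=-8, b=-9}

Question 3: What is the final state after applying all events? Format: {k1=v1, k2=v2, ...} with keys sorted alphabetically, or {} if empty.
  after event 1 (t=8: SET a = -8): {a=-8}
  after event 2 (t=11: DEC b by 9): {a=-8, b=-9}
  after event 3 (t=16: SET c = 33): {a=-8, b=-9, c=33}
  after event 4 (t=19: SET b = 47): {a=-8, b=47, c=33}
  after event 5 (t=28: SET a = 4): {a=4, b=47, c=33}
  after event 6 (t=38: SET d = 20): {a=4, b=47, c=33, d=20}
  after event 7 (t=39: SET b = 11): {a=4, b=11, c=33, d=20}
  after event 8 (t=45: INC c by 8): {a=4, b=11, c=41, d=20}
  after event 9 (t=49: INC c by 1): {a=4, b=11, c=42, d=20}
  after event 10 (t=54: DEC d by 13): {a=4, b=11, c=42, d=7}

Answer: {a=4, b=11, c=42, d=7}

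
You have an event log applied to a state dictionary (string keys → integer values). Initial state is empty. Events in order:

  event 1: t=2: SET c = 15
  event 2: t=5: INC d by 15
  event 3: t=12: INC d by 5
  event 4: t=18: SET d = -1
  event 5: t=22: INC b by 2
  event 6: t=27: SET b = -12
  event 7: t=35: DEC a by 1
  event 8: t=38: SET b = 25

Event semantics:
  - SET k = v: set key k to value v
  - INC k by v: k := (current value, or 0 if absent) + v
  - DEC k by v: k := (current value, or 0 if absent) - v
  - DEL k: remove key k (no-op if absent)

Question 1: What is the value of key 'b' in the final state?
Answer: 25

Derivation:
Track key 'b' through all 8 events:
  event 1 (t=2: SET c = 15): b unchanged
  event 2 (t=5: INC d by 15): b unchanged
  event 3 (t=12: INC d by 5): b unchanged
  event 4 (t=18: SET d = -1): b unchanged
  event 5 (t=22: INC b by 2): b (absent) -> 2
  event 6 (t=27: SET b = -12): b 2 -> -12
  event 7 (t=35: DEC a by 1): b unchanged
  event 8 (t=38: SET b = 25): b -12 -> 25
Final: b = 25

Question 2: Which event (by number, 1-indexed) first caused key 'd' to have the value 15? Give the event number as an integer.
Answer: 2

Derivation:
Looking for first event where d becomes 15:
  event 2: d (absent) -> 15  <-- first match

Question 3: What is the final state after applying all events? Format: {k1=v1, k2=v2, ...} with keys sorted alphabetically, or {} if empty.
Answer: {a=-1, b=25, c=15, d=-1}

Derivation:
  after event 1 (t=2: SET c = 15): {c=15}
  after event 2 (t=5: INC d by 15): {c=15, d=15}
  after event 3 (t=12: INC d by 5): {c=15, d=20}
  after event 4 (t=18: SET d = -1): {c=15, d=-1}
  after event 5 (t=22: INC b by 2): {b=2, c=15, d=-1}
  after event 6 (t=27: SET b = -12): {b=-12, c=15, d=-1}
  after event 7 (t=35: DEC a by 1): {a=-1, b=-12, c=15, d=-1}
  after event 8 (t=38: SET b = 25): {a=-1, b=25, c=15, d=-1}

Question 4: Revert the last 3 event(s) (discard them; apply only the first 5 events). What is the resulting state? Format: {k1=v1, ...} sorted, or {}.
Answer: {b=2, c=15, d=-1}

Derivation:
Keep first 5 events (discard last 3):
  after event 1 (t=2: SET c = 15): {c=15}
  after event 2 (t=5: INC d by 15): {c=15, d=15}
  after event 3 (t=12: INC d by 5): {c=15, d=20}
  after event 4 (t=18: SET d = -1): {c=15, d=-1}
  after event 5 (t=22: INC b by 2): {b=2, c=15, d=-1}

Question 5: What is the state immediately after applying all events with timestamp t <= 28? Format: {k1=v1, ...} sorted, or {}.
Apply events with t <= 28 (6 events):
  after event 1 (t=2: SET c = 15): {c=15}
  after event 2 (t=5: INC d by 15): {c=15, d=15}
  after event 3 (t=12: INC d by 5): {c=15, d=20}
  after event 4 (t=18: SET d = -1): {c=15, d=-1}
  after event 5 (t=22: INC b by 2): {b=2, c=15, d=-1}
  after event 6 (t=27: SET b = -12): {b=-12, c=15, d=-1}

Answer: {b=-12, c=15, d=-1}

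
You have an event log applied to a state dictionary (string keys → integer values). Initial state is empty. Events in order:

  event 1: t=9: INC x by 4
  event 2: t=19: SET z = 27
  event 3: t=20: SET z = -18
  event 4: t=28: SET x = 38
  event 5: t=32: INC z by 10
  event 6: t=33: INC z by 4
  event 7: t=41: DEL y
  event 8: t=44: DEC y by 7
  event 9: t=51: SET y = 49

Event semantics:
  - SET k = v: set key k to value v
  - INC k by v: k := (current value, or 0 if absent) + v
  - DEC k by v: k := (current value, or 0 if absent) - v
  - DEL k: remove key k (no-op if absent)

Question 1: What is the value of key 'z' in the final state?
Answer: -4

Derivation:
Track key 'z' through all 9 events:
  event 1 (t=9: INC x by 4): z unchanged
  event 2 (t=19: SET z = 27): z (absent) -> 27
  event 3 (t=20: SET z = -18): z 27 -> -18
  event 4 (t=28: SET x = 38): z unchanged
  event 5 (t=32: INC z by 10): z -18 -> -8
  event 6 (t=33: INC z by 4): z -8 -> -4
  event 7 (t=41: DEL y): z unchanged
  event 8 (t=44: DEC y by 7): z unchanged
  event 9 (t=51: SET y = 49): z unchanged
Final: z = -4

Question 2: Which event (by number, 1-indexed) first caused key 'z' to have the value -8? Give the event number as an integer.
Looking for first event where z becomes -8:
  event 2: z = 27
  event 3: z = -18
  event 4: z = -18
  event 5: z -18 -> -8  <-- first match

Answer: 5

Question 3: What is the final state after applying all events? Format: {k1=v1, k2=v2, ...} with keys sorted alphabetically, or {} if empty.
Answer: {x=38, y=49, z=-4}

Derivation:
  after event 1 (t=9: INC x by 4): {x=4}
  after event 2 (t=19: SET z = 27): {x=4, z=27}
  after event 3 (t=20: SET z = -18): {x=4, z=-18}
  after event 4 (t=28: SET x = 38): {x=38, z=-18}
  after event 5 (t=32: INC z by 10): {x=38, z=-8}
  after event 6 (t=33: INC z by 4): {x=38, z=-4}
  after event 7 (t=41: DEL y): {x=38, z=-4}
  after event 8 (t=44: DEC y by 7): {x=38, y=-7, z=-4}
  after event 9 (t=51: SET y = 49): {x=38, y=49, z=-4}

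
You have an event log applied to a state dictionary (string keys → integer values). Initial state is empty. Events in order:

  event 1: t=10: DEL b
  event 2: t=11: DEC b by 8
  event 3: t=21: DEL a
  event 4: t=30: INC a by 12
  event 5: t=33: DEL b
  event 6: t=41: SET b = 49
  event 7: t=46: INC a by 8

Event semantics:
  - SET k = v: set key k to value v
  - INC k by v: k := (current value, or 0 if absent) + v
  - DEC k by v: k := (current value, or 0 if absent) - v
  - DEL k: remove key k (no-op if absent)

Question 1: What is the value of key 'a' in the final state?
Track key 'a' through all 7 events:
  event 1 (t=10: DEL b): a unchanged
  event 2 (t=11: DEC b by 8): a unchanged
  event 3 (t=21: DEL a): a (absent) -> (absent)
  event 4 (t=30: INC a by 12): a (absent) -> 12
  event 5 (t=33: DEL b): a unchanged
  event 6 (t=41: SET b = 49): a unchanged
  event 7 (t=46: INC a by 8): a 12 -> 20
Final: a = 20

Answer: 20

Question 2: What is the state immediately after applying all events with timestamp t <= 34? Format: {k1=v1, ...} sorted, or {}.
Answer: {a=12}

Derivation:
Apply events with t <= 34 (5 events):
  after event 1 (t=10: DEL b): {}
  after event 2 (t=11: DEC b by 8): {b=-8}
  after event 3 (t=21: DEL a): {b=-8}
  after event 4 (t=30: INC a by 12): {a=12, b=-8}
  after event 5 (t=33: DEL b): {a=12}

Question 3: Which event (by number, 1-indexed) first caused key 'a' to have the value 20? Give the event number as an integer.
Looking for first event where a becomes 20:
  event 4: a = 12
  event 5: a = 12
  event 6: a = 12
  event 7: a 12 -> 20  <-- first match

Answer: 7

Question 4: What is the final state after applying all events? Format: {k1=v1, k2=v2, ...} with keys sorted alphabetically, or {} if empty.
Answer: {a=20, b=49}

Derivation:
  after event 1 (t=10: DEL b): {}
  after event 2 (t=11: DEC b by 8): {b=-8}
  after event 3 (t=21: DEL a): {b=-8}
  after event 4 (t=30: INC a by 12): {a=12, b=-8}
  after event 5 (t=33: DEL b): {a=12}
  after event 6 (t=41: SET b = 49): {a=12, b=49}
  after event 7 (t=46: INC a by 8): {a=20, b=49}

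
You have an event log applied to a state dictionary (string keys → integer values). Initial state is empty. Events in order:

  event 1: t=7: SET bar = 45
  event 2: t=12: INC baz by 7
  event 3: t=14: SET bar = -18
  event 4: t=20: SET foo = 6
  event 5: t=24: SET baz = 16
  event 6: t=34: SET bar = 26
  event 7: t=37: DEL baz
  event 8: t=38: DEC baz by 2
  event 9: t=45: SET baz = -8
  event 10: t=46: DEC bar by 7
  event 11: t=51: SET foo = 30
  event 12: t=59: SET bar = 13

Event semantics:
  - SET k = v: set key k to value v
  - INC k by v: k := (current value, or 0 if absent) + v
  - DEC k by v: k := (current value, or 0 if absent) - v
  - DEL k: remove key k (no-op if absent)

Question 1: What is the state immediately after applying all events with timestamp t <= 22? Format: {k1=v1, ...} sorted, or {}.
Answer: {bar=-18, baz=7, foo=6}

Derivation:
Apply events with t <= 22 (4 events):
  after event 1 (t=7: SET bar = 45): {bar=45}
  after event 2 (t=12: INC baz by 7): {bar=45, baz=7}
  after event 3 (t=14: SET bar = -18): {bar=-18, baz=7}
  after event 4 (t=20: SET foo = 6): {bar=-18, baz=7, foo=6}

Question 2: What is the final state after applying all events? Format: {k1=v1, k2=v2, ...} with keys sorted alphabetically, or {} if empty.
  after event 1 (t=7: SET bar = 45): {bar=45}
  after event 2 (t=12: INC baz by 7): {bar=45, baz=7}
  after event 3 (t=14: SET bar = -18): {bar=-18, baz=7}
  after event 4 (t=20: SET foo = 6): {bar=-18, baz=7, foo=6}
  after event 5 (t=24: SET baz = 16): {bar=-18, baz=16, foo=6}
  after event 6 (t=34: SET bar = 26): {bar=26, baz=16, foo=6}
  after event 7 (t=37: DEL baz): {bar=26, foo=6}
  after event 8 (t=38: DEC baz by 2): {bar=26, baz=-2, foo=6}
  after event 9 (t=45: SET baz = -8): {bar=26, baz=-8, foo=6}
  after event 10 (t=46: DEC bar by 7): {bar=19, baz=-8, foo=6}
  after event 11 (t=51: SET foo = 30): {bar=19, baz=-8, foo=30}
  after event 12 (t=59: SET bar = 13): {bar=13, baz=-8, foo=30}

Answer: {bar=13, baz=-8, foo=30}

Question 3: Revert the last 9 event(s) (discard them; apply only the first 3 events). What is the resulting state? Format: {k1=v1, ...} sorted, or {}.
Keep first 3 events (discard last 9):
  after event 1 (t=7: SET bar = 45): {bar=45}
  after event 2 (t=12: INC baz by 7): {bar=45, baz=7}
  after event 3 (t=14: SET bar = -18): {bar=-18, baz=7}

Answer: {bar=-18, baz=7}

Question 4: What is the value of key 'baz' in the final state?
Track key 'baz' through all 12 events:
  event 1 (t=7: SET bar = 45): baz unchanged
  event 2 (t=12: INC baz by 7): baz (absent) -> 7
  event 3 (t=14: SET bar = -18): baz unchanged
  event 4 (t=20: SET foo = 6): baz unchanged
  event 5 (t=24: SET baz = 16): baz 7 -> 16
  event 6 (t=34: SET bar = 26): baz unchanged
  event 7 (t=37: DEL baz): baz 16 -> (absent)
  event 8 (t=38: DEC baz by 2): baz (absent) -> -2
  event 9 (t=45: SET baz = -8): baz -2 -> -8
  event 10 (t=46: DEC bar by 7): baz unchanged
  event 11 (t=51: SET foo = 30): baz unchanged
  event 12 (t=59: SET bar = 13): baz unchanged
Final: baz = -8

Answer: -8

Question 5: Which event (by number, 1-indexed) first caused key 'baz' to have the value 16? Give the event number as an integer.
Looking for first event where baz becomes 16:
  event 2: baz = 7
  event 3: baz = 7
  event 4: baz = 7
  event 5: baz 7 -> 16  <-- first match

Answer: 5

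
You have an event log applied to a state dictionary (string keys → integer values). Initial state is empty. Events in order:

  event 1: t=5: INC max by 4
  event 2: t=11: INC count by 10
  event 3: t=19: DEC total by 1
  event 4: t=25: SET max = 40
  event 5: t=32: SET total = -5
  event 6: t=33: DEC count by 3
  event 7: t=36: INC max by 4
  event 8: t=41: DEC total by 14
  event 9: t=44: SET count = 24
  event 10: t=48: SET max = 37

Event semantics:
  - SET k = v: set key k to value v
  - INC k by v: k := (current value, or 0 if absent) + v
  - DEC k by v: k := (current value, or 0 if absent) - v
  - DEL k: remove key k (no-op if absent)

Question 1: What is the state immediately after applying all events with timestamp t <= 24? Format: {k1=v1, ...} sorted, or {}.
Apply events with t <= 24 (3 events):
  after event 1 (t=5: INC max by 4): {max=4}
  after event 2 (t=11: INC count by 10): {count=10, max=4}
  after event 3 (t=19: DEC total by 1): {count=10, max=4, total=-1}

Answer: {count=10, max=4, total=-1}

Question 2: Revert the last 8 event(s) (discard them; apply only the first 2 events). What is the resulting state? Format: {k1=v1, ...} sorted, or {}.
Answer: {count=10, max=4}

Derivation:
Keep first 2 events (discard last 8):
  after event 1 (t=5: INC max by 4): {max=4}
  after event 2 (t=11: INC count by 10): {count=10, max=4}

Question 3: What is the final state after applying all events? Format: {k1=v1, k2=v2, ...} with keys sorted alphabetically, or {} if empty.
Answer: {count=24, max=37, total=-19}

Derivation:
  after event 1 (t=5: INC max by 4): {max=4}
  after event 2 (t=11: INC count by 10): {count=10, max=4}
  after event 3 (t=19: DEC total by 1): {count=10, max=4, total=-1}
  after event 4 (t=25: SET max = 40): {count=10, max=40, total=-1}
  after event 5 (t=32: SET total = -5): {count=10, max=40, total=-5}
  after event 6 (t=33: DEC count by 3): {count=7, max=40, total=-5}
  after event 7 (t=36: INC max by 4): {count=7, max=44, total=-5}
  after event 8 (t=41: DEC total by 14): {count=7, max=44, total=-19}
  after event 9 (t=44: SET count = 24): {count=24, max=44, total=-19}
  after event 10 (t=48: SET max = 37): {count=24, max=37, total=-19}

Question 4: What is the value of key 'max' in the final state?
Answer: 37

Derivation:
Track key 'max' through all 10 events:
  event 1 (t=5: INC max by 4): max (absent) -> 4
  event 2 (t=11: INC count by 10): max unchanged
  event 3 (t=19: DEC total by 1): max unchanged
  event 4 (t=25: SET max = 40): max 4 -> 40
  event 5 (t=32: SET total = -5): max unchanged
  event 6 (t=33: DEC count by 3): max unchanged
  event 7 (t=36: INC max by 4): max 40 -> 44
  event 8 (t=41: DEC total by 14): max unchanged
  event 9 (t=44: SET count = 24): max unchanged
  event 10 (t=48: SET max = 37): max 44 -> 37
Final: max = 37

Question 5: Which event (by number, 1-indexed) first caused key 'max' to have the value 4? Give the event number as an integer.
Looking for first event where max becomes 4:
  event 1: max (absent) -> 4  <-- first match

Answer: 1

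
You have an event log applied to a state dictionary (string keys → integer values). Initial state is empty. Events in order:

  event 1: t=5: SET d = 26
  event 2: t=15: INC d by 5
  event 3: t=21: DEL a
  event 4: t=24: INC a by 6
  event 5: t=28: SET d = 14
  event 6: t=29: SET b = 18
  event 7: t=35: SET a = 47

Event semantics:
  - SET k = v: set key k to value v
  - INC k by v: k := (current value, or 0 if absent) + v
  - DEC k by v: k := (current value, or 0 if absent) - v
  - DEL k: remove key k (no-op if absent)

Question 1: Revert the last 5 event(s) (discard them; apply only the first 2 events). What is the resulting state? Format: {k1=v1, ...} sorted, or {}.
Answer: {d=31}

Derivation:
Keep first 2 events (discard last 5):
  after event 1 (t=5: SET d = 26): {d=26}
  after event 2 (t=15: INC d by 5): {d=31}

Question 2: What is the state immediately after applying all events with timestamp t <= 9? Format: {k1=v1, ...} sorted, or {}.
Answer: {d=26}

Derivation:
Apply events with t <= 9 (1 events):
  after event 1 (t=5: SET d = 26): {d=26}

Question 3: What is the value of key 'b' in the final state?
Track key 'b' through all 7 events:
  event 1 (t=5: SET d = 26): b unchanged
  event 2 (t=15: INC d by 5): b unchanged
  event 3 (t=21: DEL a): b unchanged
  event 4 (t=24: INC a by 6): b unchanged
  event 5 (t=28: SET d = 14): b unchanged
  event 6 (t=29: SET b = 18): b (absent) -> 18
  event 7 (t=35: SET a = 47): b unchanged
Final: b = 18

Answer: 18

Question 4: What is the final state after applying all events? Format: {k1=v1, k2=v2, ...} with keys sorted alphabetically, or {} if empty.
  after event 1 (t=5: SET d = 26): {d=26}
  after event 2 (t=15: INC d by 5): {d=31}
  after event 3 (t=21: DEL a): {d=31}
  after event 4 (t=24: INC a by 6): {a=6, d=31}
  after event 5 (t=28: SET d = 14): {a=6, d=14}
  after event 6 (t=29: SET b = 18): {a=6, b=18, d=14}
  after event 7 (t=35: SET a = 47): {a=47, b=18, d=14}

Answer: {a=47, b=18, d=14}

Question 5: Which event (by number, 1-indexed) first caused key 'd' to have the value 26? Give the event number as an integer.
Answer: 1

Derivation:
Looking for first event where d becomes 26:
  event 1: d (absent) -> 26  <-- first match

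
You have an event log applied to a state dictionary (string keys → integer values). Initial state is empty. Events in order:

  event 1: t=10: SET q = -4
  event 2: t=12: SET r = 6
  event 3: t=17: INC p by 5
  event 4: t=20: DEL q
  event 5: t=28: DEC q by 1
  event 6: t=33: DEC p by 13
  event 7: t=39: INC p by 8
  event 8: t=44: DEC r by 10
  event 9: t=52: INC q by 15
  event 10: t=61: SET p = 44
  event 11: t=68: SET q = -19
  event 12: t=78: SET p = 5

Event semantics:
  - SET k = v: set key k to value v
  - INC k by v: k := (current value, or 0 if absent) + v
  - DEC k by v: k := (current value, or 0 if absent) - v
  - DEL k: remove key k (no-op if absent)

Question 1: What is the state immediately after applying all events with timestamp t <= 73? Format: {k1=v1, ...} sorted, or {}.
Answer: {p=44, q=-19, r=-4}

Derivation:
Apply events with t <= 73 (11 events):
  after event 1 (t=10: SET q = -4): {q=-4}
  after event 2 (t=12: SET r = 6): {q=-4, r=6}
  after event 3 (t=17: INC p by 5): {p=5, q=-4, r=6}
  after event 4 (t=20: DEL q): {p=5, r=6}
  after event 5 (t=28: DEC q by 1): {p=5, q=-1, r=6}
  after event 6 (t=33: DEC p by 13): {p=-8, q=-1, r=6}
  after event 7 (t=39: INC p by 8): {p=0, q=-1, r=6}
  after event 8 (t=44: DEC r by 10): {p=0, q=-1, r=-4}
  after event 9 (t=52: INC q by 15): {p=0, q=14, r=-4}
  after event 10 (t=61: SET p = 44): {p=44, q=14, r=-4}
  after event 11 (t=68: SET q = -19): {p=44, q=-19, r=-4}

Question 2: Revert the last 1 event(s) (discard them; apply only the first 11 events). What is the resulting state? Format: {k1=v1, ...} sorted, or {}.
Keep first 11 events (discard last 1):
  after event 1 (t=10: SET q = -4): {q=-4}
  after event 2 (t=12: SET r = 6): {q=-4, r=6}
  after event 3 (t=17: INC p by 5): {p=5, q=-4, r=6}
  after event 4 (t=20: DEL q): {p=5, r=6}
  after event 5 (t=28: DEC q by 1): {p=5, q=-1, r=6}
  after event 6 (t=33: DEC p by 13): {p=-8, q=-1, r=6}
  after event 7 (t=39: INC p by 8): {p=0, q=-1, r=6}
  after event 8 (t=44: DEC r by 10): {p=0, q=-1, r=-4}
  after event 9 (t=52: INC q by 15): {p=0, q=14, r=-4}
  after event 10 (t=61: SET p = 44): {p=44, q=14, r=-4}
  after event 11 (t=68: SET q = -19): {p=44, q=-19, r=-4}

Answer: {p=44, q=-19, r=-4}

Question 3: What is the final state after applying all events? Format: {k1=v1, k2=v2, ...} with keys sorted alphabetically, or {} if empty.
Answer: {p=5, q=-19, r=-4}

Derivation:
  after event 1 (t=10: SET q = -4): {q=-4}
  after event 2 (t=12: SET r = 6): {q=-4, r=6}
  after event 3 (t=17: INC p by 5): {p=5, q=-4, r=6}
  after event 4 (t=20: DEL q): {p=5, r=6}
  after event 5 (t=28: DEC q by 1): {p=5, q=-1, r=6}
  after event 6 (t=33: DEC p by 13): {p=-8, q=-1, r=6}
  after event 7 (t=39: INC p by 8): {p=0, q=-1, r=6}
  after event 8 (t=44: DEC r by 10): {p=0, q=-1, r=-4}
  after event 9 (t=52: INC q by 15): {p=0, q=14, r=-4}
  after event 10 (t=61: SET p = 44): {p=44, q=14, r=-4}
  after event 11 (t=68: SET q = -19): {p=44, q=-19, r=-4}
  after event 12 (t=78: SET p = 5): {p=5, q=-19, r=-4}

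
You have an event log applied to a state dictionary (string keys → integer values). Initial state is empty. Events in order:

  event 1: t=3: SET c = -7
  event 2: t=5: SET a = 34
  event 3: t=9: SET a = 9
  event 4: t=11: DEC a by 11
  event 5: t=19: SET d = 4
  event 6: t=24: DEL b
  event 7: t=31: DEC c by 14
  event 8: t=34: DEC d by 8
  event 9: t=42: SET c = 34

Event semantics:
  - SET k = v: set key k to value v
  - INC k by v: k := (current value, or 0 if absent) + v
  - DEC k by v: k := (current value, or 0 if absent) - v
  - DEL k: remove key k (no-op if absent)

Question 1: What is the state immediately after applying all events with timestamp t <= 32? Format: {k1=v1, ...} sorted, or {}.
Answer: {a=-2, c=-21, d=4}

Derivation:
Apply events with t <= 32 (7 events):
  after event 1 (t=3: SET c = -7): {c=-7}
  after event 2 (t=5: SET a = 34): {a=34, c=-7}
  after event 3 (t=9: SET a = 9): {a=9, c=-7}
  after event 4 (t=11: DEC a by 11): {a=-2, c=-7}
  after event 5 (t=19: SET d = 4): {a=-2, c=-7, d=4}
  after event 6 (t=24: DEL b): {a=-2, c=-7, d=4}
  after event 7 (t=31: DEC c by 14): {a=-2, c=-21, d=4}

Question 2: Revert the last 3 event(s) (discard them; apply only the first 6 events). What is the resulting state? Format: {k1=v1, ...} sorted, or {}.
Keep first 6 events (discard last 3):
  after event 1 (t=3: SET c = -7): {c=-7}
  after event 2 (t=5: SET a = 34): {a=34, c=-7}
  after event 3 (t=9: SET a = 9): {a=9, c=-7}
  after event 4 (t=11: DEC a by 11): {a=-2, c=-7}
  after event 5 (t=19: SET d = 4): {a=-2, c=-7, d=4}
  after event 6 (t=24: DEL b): {a=-2, c=-7, d=4}

Answer: {a=-2, c=-7, d=4}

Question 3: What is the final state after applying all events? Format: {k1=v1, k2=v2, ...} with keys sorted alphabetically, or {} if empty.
  after event 1 (t=3: SET c = -7): {c=-7}
  after event 2 (t=5: SET a = 34): {a=34, c=-7}
  after event 3 (t=9: SET a = 9): {a=9, c=-7}
  after event 4 (t=11: DEC a by 11): {a=-2, c=-7}
  after event 5 (t=19: SET d = 4): {a=-2, c=-7, d=4}
  after event 6 (t=24: DEL b): {a=-2, c=-7, d=4}
  after event 7 (t=31: DEC c by 14): {a=-2, c=-21, d=4}
  after event 8 (t=34: DEC d by 8): {a=-2, c=-21, d=-4}
  after event 9 (t=42: SET c = 34): {a=-2, c=34, d=-4}

Answer: {a=-2, c=34, d=-4}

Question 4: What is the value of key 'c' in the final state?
Answer: 34

Derivation:
Track key 'c' through all 9 events:
  event 1 (t=3: SET c = -7): c (absent) -> -7
  event 2 (t=5: SET a = 34): c unchanged
  event 3 (t=9: SET a = 9): c unchanged
  event 4 (t=11: DEC a by 11): c unchanged
  event 5 (t=19: SET d = 4): c unchanged
  event 6 (t=24: DEL b): c unchanged
  event 7 (t=31: DEC c by 14): c -7 -> -21
  event 8 (t=34: DEC d by 8): c unchanged
  event 9 (t=42: SET c = 34): c -21 -> 34
Final: c = 34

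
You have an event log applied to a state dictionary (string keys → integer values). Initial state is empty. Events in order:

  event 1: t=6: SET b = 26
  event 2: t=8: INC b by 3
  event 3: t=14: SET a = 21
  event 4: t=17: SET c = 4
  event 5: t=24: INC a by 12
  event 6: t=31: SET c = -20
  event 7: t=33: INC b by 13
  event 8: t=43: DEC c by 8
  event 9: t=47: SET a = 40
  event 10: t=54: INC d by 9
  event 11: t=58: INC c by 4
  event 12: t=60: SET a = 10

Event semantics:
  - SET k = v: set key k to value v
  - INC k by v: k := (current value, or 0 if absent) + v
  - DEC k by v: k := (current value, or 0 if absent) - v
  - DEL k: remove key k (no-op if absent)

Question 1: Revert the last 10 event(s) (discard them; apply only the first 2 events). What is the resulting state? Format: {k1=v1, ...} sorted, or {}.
Keep first 2 events (discard last 10):
  after event 1 (t=6: SET b = 26): {b=26}
  after event 2 (t=8: INC b by 3): {b=29}

Answer: {b=29}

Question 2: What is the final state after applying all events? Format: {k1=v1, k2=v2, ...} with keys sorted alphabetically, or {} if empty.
Answer: {a=10, b=42, c=-24, d=9}

Derivation:
  after event 1 (t=6: SET b = 26): {b=26}
  after event 2 (t=8: INC b by 3): {b=29}
  after event 3 (t=14: SET a = 21): {a=21, b=29}
  after event 4 (t=17: SET c = 4): {a=21, b=29, c=4}
  after event 5 (t=24: INC a by 12): {a=33, b=29, c=4}
  after event 6 (t=31: SET c = -20): {a=33, b=29, c=-20}
  after event 7 (t=33: INC b by 13): {a=33, b=42, c=-20}
  after event 8 (t=43: DEC c by 8): {a=33, b=42, c=-28}
  after event 9 (t=47: SET a = 40): {a=40, b=42, c=-28}
  after event 10 (t=54: INC d by 9): {a=40, b=42, c=-28, d=9}
  after event 11 (t=58: INC c by 4): {a=40, b=42, c=-24, d=9}
  after event 12 (t=60: SET a = 10): {a=10, b=42, c=-24, d=9}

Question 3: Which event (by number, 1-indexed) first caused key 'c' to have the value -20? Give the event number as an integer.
Looking for first event where c becomes -20:
  event 4: c = 4
  event 5: c = 4
  event 6: c 4 -> -20  <-- first match

Answer: 6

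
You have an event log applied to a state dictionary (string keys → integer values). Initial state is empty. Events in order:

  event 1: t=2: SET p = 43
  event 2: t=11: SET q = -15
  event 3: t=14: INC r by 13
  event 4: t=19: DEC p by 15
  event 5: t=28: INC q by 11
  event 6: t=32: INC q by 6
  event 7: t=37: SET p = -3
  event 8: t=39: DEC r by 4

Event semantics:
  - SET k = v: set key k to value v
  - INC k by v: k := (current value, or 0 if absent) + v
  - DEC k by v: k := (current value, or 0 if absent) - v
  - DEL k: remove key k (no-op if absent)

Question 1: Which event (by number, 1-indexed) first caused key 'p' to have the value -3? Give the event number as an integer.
Looking for first event where p becomes -3:
  event 1: p = 43
  event 2: p = 43
  event 3: p = 43
  event 4: p = 28
  event 5: p = 28
  event 6: p = 28
  event 7: p 28 -> -3  <-- first match

Answer: 7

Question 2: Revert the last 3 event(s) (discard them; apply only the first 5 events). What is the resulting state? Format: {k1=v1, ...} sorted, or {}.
Keep first 5 events (discard last 3):
  after event 1 (t=2: SET p = 43): {p=43}
  after event 2 (t=11: SET q = -15): {p=43, q=-15}
  after event 3 (t=14: INC r by 13): {p=43, q=-15, r=13}
  after event 4 (t=19: DEC p by 15): {p=28, q=-15, r=13}
  after event 5 (t=28: INC q by 11): {p=28, q=-4, r=13}

Answer: {p=28, q=-4, r=13}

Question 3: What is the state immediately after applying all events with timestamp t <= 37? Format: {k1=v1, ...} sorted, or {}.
Apply events with t <= 37 (7 events):
  after event 1 (t=2: SET p = 43): {p=43}
  after event 2 (t=11: SET q = -15): {p=43, q=-15}
  after event 3 (t=14: INC r by 13): {p=43, q=-15, r=13}
  after event 4 (t=19: DEC p by 15): {p=28, q=-15, r=13}
  after event 5 (t=28: INC q by 11): {p=28, q=-4, r=13}
  after event 6 (t=32: INC q by 6): {p=28, q=2, r=13}
  after event 7 (t=37: SET p = -3): {p=-3, q=2, r=13}

Answer: {p=-3, q=2, r=13}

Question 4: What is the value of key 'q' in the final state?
Track key 'q' through all 8 events:
  event 1 (t=2: SET p = 43): q unchanged
  event 2 (t=11: SET q = -15): q (absent) -> -15
  event 3 (t=14: INC r by 13): q unchanged
  event 4 (t=19: DEC p by 15): q unchanged
  event 5 (t=28: INC q by 11): q -15 -> -4
  event 6 (t=32: INC q by 6): q -4 -> 2
  event 7 (t=37: SET p = -3): q unchanged
  event 8 (t=39: DEC r by 4): q unchanged
Final: q = 2

Answer: 2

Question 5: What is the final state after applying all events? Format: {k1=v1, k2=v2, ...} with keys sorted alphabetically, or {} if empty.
  after event 1 (t=2: SET p = 43): {p=43}
  after event 2 (t=11: SET q = -15): {p=43, q=-15}
  after event 3 (t=14: INC r by 13): {p=43, q=-15, r=13}
  after event 4 (t=19: DEC p by 15): {p=28, q=-15, r=13}
  after event 5 (t=28: INC q by 11): {p=28, q=-4, r=13}
  after event 6 (t=32: INC q by 6): {p=28, q=2, r=13}
  after event 7 (t=37: SET p = -3): {p=-3, q=2, r=13}
  after event 8 (t=39: DEC r by 4): {p=-3, q=2, r=9}

Answer: {p=-3, q=2, r=9}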